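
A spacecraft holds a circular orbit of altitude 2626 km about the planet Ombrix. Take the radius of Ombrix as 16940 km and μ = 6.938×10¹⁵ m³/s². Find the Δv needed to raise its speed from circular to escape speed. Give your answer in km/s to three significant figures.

r = 16940 + 2626 = 19566 km = 1.9566×10⁷ m.
Circular speed v_c = √(μ/r) = 18830 m/s.
Escape speed v_esc = √(2μ/r) = √2 × v_c = 26630 m/s.
Δv = v_esc − v_c = 7800 m/s = 7.800 km/s.

Δv ≈ 7.80 km/s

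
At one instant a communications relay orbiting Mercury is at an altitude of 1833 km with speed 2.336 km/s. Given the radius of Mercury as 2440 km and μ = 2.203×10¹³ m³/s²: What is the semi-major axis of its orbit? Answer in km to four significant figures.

r = 2440 + 1833 = 4273.0 km = 4.273×10⁶ m.
Specific orbital energy ε = v²/2 − μ/r = (2336)²/2 − 2.203×10¹³/4.273×10⁶ = -2.427×10⁶ J/kg.
Since ε = −μ/(2a), a = −μ/(2ε) = 4.538×10⁶ m = 4538.2 km.

a ≈ 4538 km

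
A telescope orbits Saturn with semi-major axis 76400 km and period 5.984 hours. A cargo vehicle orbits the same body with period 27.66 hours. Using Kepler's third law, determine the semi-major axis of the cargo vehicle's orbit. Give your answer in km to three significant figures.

Kepler's third law: a³ ∝ T², so a₂ = a₁ (T₂/T₁)^(2/3).
T₂/T₁ = 4.622, (T₂/T₁)^(2/3) = 2.775.
a₂ = 76400 × 2.775 = 2.120×10⁵ km.

a₂ ≈ 2.12×10⁵ km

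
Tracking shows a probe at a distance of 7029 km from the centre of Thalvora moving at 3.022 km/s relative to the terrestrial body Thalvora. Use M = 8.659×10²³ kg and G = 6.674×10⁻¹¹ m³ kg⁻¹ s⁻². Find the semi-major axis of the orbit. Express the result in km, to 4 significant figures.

μ = GM = 6.674×10⁻¹¹ × 8.659×10²³ = 5.779×10¹³ m³/s².
r = 7.029×10⁶ m.
Specific orbital energy ε = v²/2 − μ/r = (3022)²/2 − 5.779×10¹³/7.029×10⁶ = -3.655×10⁶ J/kg.
Since ε = −μ/(2a), a = −μ/(2ε) = 7.905×10⁶ m = 7904.7 km.

a ≈ 7905 km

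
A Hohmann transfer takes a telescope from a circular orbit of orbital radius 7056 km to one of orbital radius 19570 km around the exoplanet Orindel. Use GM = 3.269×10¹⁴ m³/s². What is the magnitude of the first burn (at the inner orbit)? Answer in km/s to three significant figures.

r₁ = 7056 km = 7.056×10⁶ m.
r₂ = 19570 km = 1.957×10⁷ m.
Transfer ellipse a_t = (r₁ + r₂)/2 = 1.331×10⁷ m.
At r₁: circular v_c1 = √(μ/r₁) = 6807 m/s; transfer-periapsis v_p = √[μ(2/r₁ − 1/a_t)] = 8253 m/s.
Δv₁ = v_p − v_c1 = 1446 m/s.
= 1.446 km/s.

Δv ≈ 1.45 km/s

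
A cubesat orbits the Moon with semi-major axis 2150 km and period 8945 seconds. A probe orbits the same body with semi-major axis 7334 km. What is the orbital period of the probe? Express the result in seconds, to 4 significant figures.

Kepler's third law: T² ∝ a³, so T₂ = T₁ (a₂/a₁)^(3/2).
a₂/a₁ = 3.411, (a₂/a₁)^(3/2) = 6.300.
T₂ = 8945 × 6.300 = 56360 seconds.

T₂ ≈ 56360 seconds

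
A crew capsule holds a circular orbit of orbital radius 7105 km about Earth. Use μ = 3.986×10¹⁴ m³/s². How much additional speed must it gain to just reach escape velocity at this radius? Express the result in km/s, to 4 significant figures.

Δv ≈ 3.102 km/s

r = 7105 km = 7.105×10⁶ m.
Circular speed v_c = √(μ/r) = 7490 m/s.
Escape speed v_esc = √(2μ/r) = √2 × v_c = 10590 m/s.
Δv = v_esc − v_c = 3102 m/s = 3.102 km/s.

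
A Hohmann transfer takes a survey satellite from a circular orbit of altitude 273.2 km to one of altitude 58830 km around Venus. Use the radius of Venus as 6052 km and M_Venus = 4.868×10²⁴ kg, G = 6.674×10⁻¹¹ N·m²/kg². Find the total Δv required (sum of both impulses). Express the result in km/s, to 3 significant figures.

μ = GM = 6.674×10⁻¹¹ × 4.868×10²⁴ = 3.249×10¹⁴ m³/s².
r₁ = 6052 + 273.2 = 6325.2 km = 6.3252×10⁶ m.
r₂ = 6052 + 58830 = 64882 km = 6.4882×10⁷ m.
Transfer ellipse a_t = (r₁ + r₂)/2 = 3.560×10⁷ m.
At r₁: circular v_c1 = √(μ/r₁) = 7167 m/s; transfer-periapsis v_p = √[μ(2/r₁ − 1/a_t)] = 9675 m/s.
Δv₁ = v_p − v_c1 = 2508 m/s.
At r₂: circular v_c2 = √(μ/r₂) = 2238 m/s; transfer-apoapsis v_a = √[μ(2/r₂ − 1/a_t)] = 943.2 m/s.
Δv₂ = v_c2 − v_a = 1295 m/s.
Total Δv = Δv₁ + Δv₂ = 3803 m/s = 3.803 km/s.

Δv_total ≈ 3.80 km/s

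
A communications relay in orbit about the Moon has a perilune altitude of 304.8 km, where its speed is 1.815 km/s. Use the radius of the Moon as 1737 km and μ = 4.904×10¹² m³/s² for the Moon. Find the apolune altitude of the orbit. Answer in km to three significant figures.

apolune altitude ≈ 2720 km

r_p = 1737 + 304.8 = 2041.8 km = 2.042×10⁶ m.
Specific energy ε = v²/2 − μ/r = -7.547×10⁵ J/kg, so a = −μ/(2ε) = 3.249×10⁶ m.
The apsides satisfy r_p + r_a = 2a, so the apolune radius is 2a − r_p = 4.456×10⁶ m = 4456.2 km.
Apolune altitude = 4456.2 − 1737 = 2719.2 km.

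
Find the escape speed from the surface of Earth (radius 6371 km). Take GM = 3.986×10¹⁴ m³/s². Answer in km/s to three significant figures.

r = R = 6.371×10⁶ m.
Escape speed v_esc = √(2μ/r) = √(2 × 3.986×10¹⁴ / 6.371×10⁶) = √(1.251×10⁸) = 11190 m/s.
= 11.19 km/s.

v_esc ≈ 11.2 km/s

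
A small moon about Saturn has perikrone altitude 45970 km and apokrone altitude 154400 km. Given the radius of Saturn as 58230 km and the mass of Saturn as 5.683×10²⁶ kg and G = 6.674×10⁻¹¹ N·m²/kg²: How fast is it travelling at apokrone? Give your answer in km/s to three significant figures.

μ = GM = 6.674×10⁻¹¹ × 5.683×10²⁶ = 3.793×10¹⁶ m³/s².
r_p = 58230 + 45970 = 104200 km = 1.0420×10⁸ m.
r_a = 58230 + 154400 = 212630 km = 2.1263×10⁸ m.
Semi-major axis a = (r_p + r_a)/2 = 1.5842×10⁵ km = 1.584×10⁸ m.
Vis-viva: v² = μ(2/r − 1/a) = 3.793×10¹⁶ × (9.406×10⁻⁹ − 6.313×10⁻⁹) = 1.173×10⁸ m²/s².
v = 10830 m/s = 10.83 km/s.

v ≈ 10.8 km/s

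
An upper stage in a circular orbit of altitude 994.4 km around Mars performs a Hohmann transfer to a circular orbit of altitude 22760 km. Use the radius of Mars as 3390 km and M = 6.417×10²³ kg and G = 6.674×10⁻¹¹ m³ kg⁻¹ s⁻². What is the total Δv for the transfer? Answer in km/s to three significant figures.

Δv_total ≈ 1.56 km/s

μ = GM = 6.674×10⁻¹¹ × 6.417×10²³ = 4.283×10¹³ m³/s².
r₁ = 3390 + 994.4 = 4384.4 km = 4.3844×10⁶ m.
r₂ = 3390 + 22760 = 26150 km = 2.6150×10⁷ m.
Transfer ellipse a_t = (r₁ + r₂)/2 = 1.527×10⁷ m.
At r₁: circular v_c1 = √(μ/r₁) = 3125 m/s; transfer-periapsis v_p = √[μ(2/r₁ − 1/a_t)] = 4090 m/s.
Δv₁ = v_p − v_c1 = 965.0 m/s.
At r₂: circular v_c2 = √(μ/r₂) = 1280 m/s; transfer-apoapsis v_a = √[μ(2/r₂ − 1/a_t)] = 685.8 m/s.
Δv₂ = v_c2 − v_a = 593.9 m/s.
Total Δv = Δv₁ + Δv₂ = 1559 m/s = 1.559 km/s.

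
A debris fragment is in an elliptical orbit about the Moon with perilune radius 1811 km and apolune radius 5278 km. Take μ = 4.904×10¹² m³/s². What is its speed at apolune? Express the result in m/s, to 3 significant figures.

v ≈ 689 m/s

Semi-major axis a = (r_p + r_a)/2 = 3544.5 km = 3.544×10⁶ m.
Vis-viva: v² = μ(2/r − 1/a) = 4.904×10¹² × (3.789×10⁻⁷ − 2.821×10⁻⁷) = 4.747×10⁵ m²/s².
v = 689.0 m/s.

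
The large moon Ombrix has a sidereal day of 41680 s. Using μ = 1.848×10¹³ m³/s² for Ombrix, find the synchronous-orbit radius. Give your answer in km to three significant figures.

r_sync ≈ 9330 km

A synchronous orbit has period T, so by Kepler's third law a = (μT²/4π²)^(1/3).
μT²/4π² = 1.848×10¹³ × (4.168×10⁴)² / 39.48 = 8.132×10²⁰ m³.
a = 9.334×10⁶ m = 9334.0 km.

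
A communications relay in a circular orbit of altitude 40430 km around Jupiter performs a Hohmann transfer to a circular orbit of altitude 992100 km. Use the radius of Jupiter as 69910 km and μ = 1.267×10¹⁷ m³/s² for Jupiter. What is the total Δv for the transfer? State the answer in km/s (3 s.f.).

Δv_total ≈ 17.9 km/s

r₁ = 69910 + 40430 = 110340 km = 1.1034×10⁸ m.
r₂ = 69910 + 992100 = 1062000 km = 1.0620×10⁹ m.
Transfer ellipse a_t = (r₁ + r₂)/2 = 5.862×10⁸ m.
At r₁: circular v_c1 = √(μ/r₁) = 33890 m/s; transfer-perijove v_p = √[μ(2/r₁ − 1/a_t)] = 45610 m/s.
Δv₁ = v_p − v_c1 = 11730 m/s.
At r₂: circular v_c2 = √(μ/r₂) = 10920 m/s; transfer-apojove v_a = √[μ(2/r₂ − 1/a_t)] = 4739 m/s.
Δv₂ = v_c2 − v_a = 6184 m/s.
Total Δv = Δv₁ + Δv₂ = 17910 m/s = 17.91 km/s.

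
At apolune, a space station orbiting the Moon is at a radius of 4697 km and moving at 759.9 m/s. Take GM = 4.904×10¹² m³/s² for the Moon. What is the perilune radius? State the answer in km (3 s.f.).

perilune radius ≈ 1800 km

r_a = 4.697×10⁶ m.
Specific energy ε = v²/2 − μ/r = -7.553×10⁵ J/kg, so a = −μ/(2ε) = 3.246×10⁶ m.
The apsides satisfy r_p + r_a = 2a, so the perilune radius is 2a − r_a = 1.795×10⁶ m = 1795.4 km.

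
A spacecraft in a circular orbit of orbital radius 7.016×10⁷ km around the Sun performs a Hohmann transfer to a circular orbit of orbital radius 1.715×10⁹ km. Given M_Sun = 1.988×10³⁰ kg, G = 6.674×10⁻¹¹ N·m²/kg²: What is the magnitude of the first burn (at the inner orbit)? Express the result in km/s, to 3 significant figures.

Δv ≈ 16.8 km/s

μ = GM = 6.674×10⁻¹¹ × 1.988×10³⁰ = 1.327×10²⁰ m³/s².
r₁ = 7.016×10⁷ km = 7.016×10¹⁰ m.
r₂ = 1.715×10⁹ km = 1.715×10¹² m.
Transfer ellipse a_t = (r₁ + r₂)/2 = 8.926×10¹¹ m.
At r₁: circular v_c1 = √(μ/r₁) = 43490 m/s; transfer-perihelion v_p = √[μ(2/r₁ − 1/a_t)] = 60280 m/s.
Δv₁ = v_p − v_c1 = 16790 m/s.
= 16.79 km/s.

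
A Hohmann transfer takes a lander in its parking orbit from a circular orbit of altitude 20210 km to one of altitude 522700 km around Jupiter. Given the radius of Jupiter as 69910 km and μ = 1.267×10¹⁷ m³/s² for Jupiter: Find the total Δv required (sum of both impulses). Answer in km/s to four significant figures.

Δv_total ≈ 19.02 km/s

r₁ = 69910 + 20210 = 90120 km = 9.0120×10⁷ m.
r₂ = 69910 + 522700 = 592610 km = 5.9261×10⁸ m.
Transfer ellipse a_t = (r₁ + r₂)/2 = 3.414×10⁸ m.
At r₁: circular v_c1 = √(μ/r₁) = 37500 m/s; transfer-perijove v_p = √[μ(2/r₁ − 1/a_t)] = 49400 m/s.
Δv₁ = v_p − v_c1 = 11910 m/s.
At r₂: circular v_c2 = √(μ/r₂) = 14620 m/s; transfer-apojove v_a = √[μ(2/r₂ − 1/a_t)] = 7513 m/s.
Δv₂ = v_c2 − v_a = 7109 m/s.
Total Δv = Δv₁ + Δv₂ = 19020 m/s = 19.02 km/s.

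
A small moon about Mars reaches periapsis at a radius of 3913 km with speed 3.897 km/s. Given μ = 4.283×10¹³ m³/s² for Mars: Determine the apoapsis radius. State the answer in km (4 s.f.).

r_p = 3.913×10⁶ m.
Specific energy ε = v²/2 − μ/r = -3.352×10⁶ J/kg, so a = −μ/(2ε) = 6.388×10⁶ m.
The apsides satisfy r_p + r_a = 2a, so the apoapsis radius is 2a − r_p = 8.863×10⁶ m = 8863.4 km.

apoapsis radius ≈ 8863 km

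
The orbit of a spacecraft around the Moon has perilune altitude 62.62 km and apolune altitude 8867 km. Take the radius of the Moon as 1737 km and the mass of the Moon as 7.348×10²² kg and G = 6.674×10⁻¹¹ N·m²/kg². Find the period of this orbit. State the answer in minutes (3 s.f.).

T ≈ 730 minutes

μ = GM = 6.674×10⁻¹¹ × 7.348×10²² = 4.904×10¹² m³/s².
r_p = 1737 + 62.62 = 1799.6 km = 1.7996×10⁶ m.
r_a = 1737 + 8867 = 10604 km = 1.0604×10⁷ m.
Semi-major axis a = (r_p + r_a)/2 = (1799.6 + 10604)/2 = 6201.8 km = 6.202×10⁶ m.
By Kepler's third law T = 2π√(a³/μ) = 2π × 6.974×10³ = 4.382×10⁴ s.
= 730.3 minutes.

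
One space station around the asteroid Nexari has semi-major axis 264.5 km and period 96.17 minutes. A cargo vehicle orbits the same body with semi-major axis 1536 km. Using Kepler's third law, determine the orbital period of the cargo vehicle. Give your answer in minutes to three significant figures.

T₂ ≈ 1350 minutes

Kepler's third law: T² ∝ a³, so T₂ = T₁ (a₂/a₁)^(3/2).
a₂/a₁ = 5.807, (a₂/a₁)^(3/2) = 13.99.
T₂ = 96.17 × 13.99 = 1346 minutes.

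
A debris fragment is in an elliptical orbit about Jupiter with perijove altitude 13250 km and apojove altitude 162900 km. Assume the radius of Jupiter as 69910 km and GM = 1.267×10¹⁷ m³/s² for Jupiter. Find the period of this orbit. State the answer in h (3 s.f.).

r_p = 69910 + 13250 = 83160 km = 8.3160×10⁷ m.
r_a = 69910 + 162900 = 232810 km = 2.3281×10⁸ m.
Semi-major axis a = (r_p + r_a)/2 = (83160 + 2.3281×10⁵)/2 = 1.5798×10⁵ km = 1.580×10⁸ m.
By Kepler's third law T = 2π√(a³/μ) = 2π × 5.579×10³ = 3.505×10⁴ s.
= 9.737 h.

T ≈ 9.74 h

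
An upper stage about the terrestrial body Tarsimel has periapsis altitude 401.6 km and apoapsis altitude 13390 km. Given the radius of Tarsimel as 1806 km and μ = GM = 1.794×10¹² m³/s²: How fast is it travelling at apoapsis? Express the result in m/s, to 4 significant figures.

v ≈ 173.1 m/s

r_p = 1806 + 401.6 = 2207.6 km = 2.2076×10⁶ m.
r_a = 1806 + 13390 = 15196 km = 1.5196×10⁷ m.
Semi-major axis a = (r_p + r_a)/2 = 8701.8 km = 8.702×10⁶ m.
Vis-viva: v² = μ(2/r − 1/a) = 1.794×10¹² × (1.316×10⁻⁷ − 1.149×10⁻⁷) = 2.995×10⁴ m²/s².
v = 173.1 m/s.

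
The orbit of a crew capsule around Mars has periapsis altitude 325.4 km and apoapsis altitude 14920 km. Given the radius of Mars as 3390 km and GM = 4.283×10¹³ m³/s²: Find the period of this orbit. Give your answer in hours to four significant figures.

T ≈ 9.746 hours

r_p = 3390 + 325.4 = 3715.4 km = 3.7154×10⁶ m.
r_a = 3390 + 14920 = 18310 km = 1.8310×10⁷ m.
Semi-major axis a = (r_p + r_a)/2 = (3715.4 + 18310)/2 = 11013 km = 1.101×10⁷ m.
By Kepler's third law T = 2π√(a³/μ) = 2π × 5.584×10³ = 3.509×10⁴ s.
= 9.746 hours.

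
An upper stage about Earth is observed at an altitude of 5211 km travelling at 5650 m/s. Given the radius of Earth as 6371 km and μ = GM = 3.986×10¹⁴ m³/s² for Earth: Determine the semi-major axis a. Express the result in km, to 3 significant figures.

r = 6371 + 5211 = 11582 km = 1.158×10⁷ m.
Specific orbital energy ε = v²/2 − μ/r = (5650)²/2 − 3.986×10¹⁴/1.158×10⁷ = -1.845×10⁷ J/kg.
Since ε = −μ/(2a), a = −μ/(2ε) = 1.080×10⁷ m = 10800 km.

a ≈ 10800 km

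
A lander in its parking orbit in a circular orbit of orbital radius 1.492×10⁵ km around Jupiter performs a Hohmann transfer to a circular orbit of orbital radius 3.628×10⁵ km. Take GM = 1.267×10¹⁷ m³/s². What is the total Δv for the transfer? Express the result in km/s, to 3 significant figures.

Δv_total ≈ 9.97 km/s

r₁ = 1.492×10⁵ km = 1.492×10⁸ m.
r₂ = 3.628×10⁵ km = 3.628×10⁸ m.
Transfer ellipse a_t = (r₁ + r₂)/2 = 2.560×10⁸ m.
At r₁: circular v_c1 = √(μ/r₁) = 29140 m/s; transfer-perijove v_p = √[μ(2/r₁ − 1/a_t)] = 34690 m/s.
Δv₁ = v_p − v_c1 = 5550 m/s.
At r₂: circular v_c2 = √(μ/r₂) = 18690 m/s; transfer-apojove v_a = √[μ(2/r₂ − 1/a_t)] = 14270 m/s.
Δv₂ = v_c2 − v_a = 4421 m/s.
Total Δv = Δv₁ + Δv₂ = 9971 m/s = 9.971 km/s.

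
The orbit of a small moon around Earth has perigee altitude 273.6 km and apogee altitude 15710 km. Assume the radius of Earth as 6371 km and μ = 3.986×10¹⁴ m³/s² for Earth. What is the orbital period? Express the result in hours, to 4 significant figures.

r_p = 6371 + 273.6 = 6644.6 km = 6.6446×10⁶ m.
r_a = 6371 + 15710 = 22081 km = 2.2081×10⁷ m.
Semi-major axis a = (r_p + r_a)/2 = (6644.6 + 22081)/2 = 14363 km = 1.436×10⁷ m.
By Kepler's third law T = 2π√(a³/μ) = 2π × 2.726×10³ = 1.713×10⁴ s.
= 4.758 hours.

T ≈ 4.758 hours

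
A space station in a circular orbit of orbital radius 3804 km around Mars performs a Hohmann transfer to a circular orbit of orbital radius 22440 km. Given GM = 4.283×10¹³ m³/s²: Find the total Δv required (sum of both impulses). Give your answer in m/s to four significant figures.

r₁ = 3804 km = 3.804×10⁶ m.
r₂ = 22440 km = 2.244×10⁷ m.
Transfer ellipse a_t = (r₁ + r₂)/2 = 1.312×10⁷ m.
At r₁: circular v_c1 = √(μ/r₁) = 3355 m/s; transfer-periapsis v_p = √[μ(2/r₁ − 1/a_t)] = 4388 m/s.
Δv₁ = v_p − v_c1 = 1033 m/s.
At r₂: circular v_c2 = √(μ/r₂) = 1382 m/s; transfer-apoapsis v_a = √[μ(2/r₂ − 1/a_t)] = 743.8 m/s.
Δv₂ = v_c2 − v_a = 637.7 m/s.
Total Δv = Δv₁ + Δv₂ = 1670 m/s.

Δv_total ≈ 1670 m/s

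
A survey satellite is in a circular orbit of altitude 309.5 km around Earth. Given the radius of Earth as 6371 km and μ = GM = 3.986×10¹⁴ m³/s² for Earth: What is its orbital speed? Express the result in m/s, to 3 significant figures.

r = 6371 + 309.5 = 6680.5 km = 6.6805×10⁶ m.
For a circular orbit v = √(μ/r) = √(3.986×10¹⁴ / 6.680×10⁶) = √(5.967×10⁷) = 7724 m/s.

v ≈ 7720 m/s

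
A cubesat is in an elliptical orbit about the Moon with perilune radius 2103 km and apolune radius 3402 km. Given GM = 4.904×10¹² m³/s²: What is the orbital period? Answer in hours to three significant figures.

Semi-major axis a = (r_p + r_a)/2 = (2103.0 + 3402.0)/2 = 2752.5 km = 2.752×10⁶ m.
By Kepler's third law T = 2π√(a³/μ) = 2π × 2.062×10³ = 1.296×10⁴ s.
= 3.599 hours.

T ≈ 3.60 hours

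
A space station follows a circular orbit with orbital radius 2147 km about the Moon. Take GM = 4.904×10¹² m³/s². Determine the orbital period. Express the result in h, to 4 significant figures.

r = 2147 km = 2.147×10⁶ m.
Kepler's third law: T = 2π√(r³/μ) = 2π√((2.147×10⁶)³ / 4.904×10¹²).
r³/μ = 2.018×10⁶ s², so T = 2π × 1.421×10³ = 8.926×10³ s.
Converting: 8.926×10³ s ÷ 3600 = 2.479 h.

T ≈ 2.479 h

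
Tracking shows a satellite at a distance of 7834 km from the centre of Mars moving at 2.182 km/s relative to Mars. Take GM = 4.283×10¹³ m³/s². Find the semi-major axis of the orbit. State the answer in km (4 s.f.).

a ≈ 6938 km

r = 7.834×10⁶ m.
Vis-viva rearranged: 1/a = 2/r − v²/μ = 2.553×10⁻⁷ − 1.112×10⁻⁷ = 1.441×10⁻⁷ m⁻¹.
a = 6.938×10⁶ m = 6938.0 km.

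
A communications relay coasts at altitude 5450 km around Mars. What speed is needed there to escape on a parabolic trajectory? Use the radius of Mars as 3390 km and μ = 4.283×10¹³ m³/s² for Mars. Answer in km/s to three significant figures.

v_esc ≈ 3.11 km/s

r = 3390 + 5450 = 8840.0 km = 8.8400×10⁶ m.
Escape speed v_esc = √(2μ/r) = √(2 × 4.283×10¹³ / 8.840×10⁶) = √(9.690×10⁶) = 3113 m/s.
= 3.113 km/s.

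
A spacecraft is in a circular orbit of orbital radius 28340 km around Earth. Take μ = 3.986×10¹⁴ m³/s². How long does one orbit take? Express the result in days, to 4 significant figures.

T ≈ 0.5495 days

r = 28340 km = 2.834×10⁷ m.
Kepler's third law: T = 2π√(r³/μ) = 2π√((2.834×10⁷)³ / 3.986×10¹⁴).
r³/μ = 5.710×10⁷ s², so T = 2π × 7.557×10³ = 4.748×10⁴ s.
Converting: 4.748×10⁴ s ÷ 86400 = 0.5495 days.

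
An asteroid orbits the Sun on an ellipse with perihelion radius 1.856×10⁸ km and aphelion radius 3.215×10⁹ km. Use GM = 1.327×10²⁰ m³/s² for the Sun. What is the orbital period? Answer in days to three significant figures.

T ≈ 14000 days

Semi-major axis a = (r_p + r_a)/2 = (1.8560×10⁸ + 3.2150×10⁹)/2 = 1.7003×10⁹ km = 1.700×10¹² m.
By Kepler's third law T = 2π√(a³/μ) = 2π × 1.925×10⁸ = 1.209×10⁹ s.
= 14000 days.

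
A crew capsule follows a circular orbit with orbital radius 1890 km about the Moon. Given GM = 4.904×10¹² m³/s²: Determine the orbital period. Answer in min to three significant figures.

r = 1890 km = 1.890×10⁶ m.
Kepler's third law: T = 2π√(r³/μ) = 2π√((1.890×10⁶)³ / 4.904×10¹²).
r³/μ = 1.377×10⁶ s², so T = 2π × 1.173×10³ = 7.372×10³ s.
Converting: 7.372×10³ s ÷ 60.00 = 122.9 min.

T ≈ 123 min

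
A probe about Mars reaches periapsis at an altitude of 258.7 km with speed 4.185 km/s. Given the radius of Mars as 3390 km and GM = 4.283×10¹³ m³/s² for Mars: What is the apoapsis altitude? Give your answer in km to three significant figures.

apoapsis altitude ≈ 7330 km

r_p = 3390 + 258.7 = 3648.7 km = 3.649×10⁶ m.
Specific energy ε = v²/2 − μ/r = -2.981×10⁶ J/kg, so a = −μ/(2ε) = 7.183×10⁶ m.
The apsides satisfy r_p + r_a = 2a, so the apoapsis radius is 2a − r_p = 1.072×10⁷ m = 10717 km.
Apoapsis altitude = 10717 − 3390 = 7327.4 km.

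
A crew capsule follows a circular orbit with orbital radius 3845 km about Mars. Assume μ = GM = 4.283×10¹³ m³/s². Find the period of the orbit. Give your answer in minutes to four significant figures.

r = 3845 km = 3.845×10⁶ m.
Kepler's third law: T = 2π√(r³/μ) = 2π√((3.845×10⁶)³ / 4.283×10¹³).
r³/μ = 1.327×10⁶ s², so T = 2π × 1.152×10³ = 7.239×10³ s.
Converting: 7.239×10³ s ÷ 60.00 = 120.6 minutes.

T ≈ 120.6 minutes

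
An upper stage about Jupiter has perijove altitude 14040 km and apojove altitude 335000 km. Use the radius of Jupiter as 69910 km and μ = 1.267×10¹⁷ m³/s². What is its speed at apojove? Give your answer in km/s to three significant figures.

r_p = 69910 + 14040 = 83950 km = 8.3950×10⁷ m.
r_a = 69910 + 335000 = 404910 km = 4.0491×10⁸ m.
Semi-major axis a = (r_p + r_a)/2 = 2.4443×10⁵ km = 2.444×10⁸ m.
Vis-viva: v² = μ(2/r − 1/a) = 1.267×10¹⁷ × (4.939×10⁻⁹ − 4.091×10⁻⁹) = 1.075×10⁸ m²/s².
v = 10370 m/s = 10.37 km/s.

v ≈ 10.4 km/s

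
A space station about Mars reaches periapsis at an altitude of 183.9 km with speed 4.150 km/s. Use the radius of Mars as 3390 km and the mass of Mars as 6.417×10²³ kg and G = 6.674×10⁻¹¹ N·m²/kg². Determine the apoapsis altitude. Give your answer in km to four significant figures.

apoapsis altitude ≈ 5737 km

μ = GM = 6.674×10⁻¹¹ × 6.417×10²³ = 4.283×10¹³ m³/s².
r_p = 3390 + 183.9 = 3573.9 km = 3.574×10⁶ m.
Specific energy ε = v²/2 − μ/r = -3.372×10⁶ J/kg, so a = −μ/(2ε) = 6.350×10⁶ m.
The apsides satisfy r_p + r_a = 2a, so the apoapsis radius is 2a − r_p = 9.127×10⁶ m = 9126.8 km.
Apoapsis altitude = 9126.8 − 3390 = 5736.8 km.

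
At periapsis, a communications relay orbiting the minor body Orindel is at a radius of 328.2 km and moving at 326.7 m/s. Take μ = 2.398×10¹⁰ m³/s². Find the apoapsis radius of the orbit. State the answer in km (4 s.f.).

apoapsis radius ≈ 889.1 km

r_p = 3.282×10⁵ m.
Specific energy ε = v²/2 − μ/r = -1.970×10⁴ J/kg, so a = −μ/(2ε) = 6.087×10⁵ m.
The apsides satisfy r_p + r_a = 2a, so the apoapsis radius is 2a − r_p = 8.891×10⁵ m = 889.14 km.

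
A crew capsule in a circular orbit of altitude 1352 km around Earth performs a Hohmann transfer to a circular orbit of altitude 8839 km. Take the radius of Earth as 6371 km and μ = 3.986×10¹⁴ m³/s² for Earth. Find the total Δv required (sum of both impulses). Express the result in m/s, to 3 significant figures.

r₁ = 6371 + 1352 = 7723.0 km = 7.7230×10⁶ m.
r₂ = 6371 + 8839 = 15210 km = 1.5210×10⁷ m.
Transfer ellipse a_t = (r₁ + r₂)/2 = 1.147×10⁷ m.
At r₁: circular v_c1 = √(μ/r₁) = 7184 m/s; transfer-perigee v_p = √[μ(2/r₁ − 1/a_t)] = 8274 m/s.
Δv₁ = v_p − v_c1 = 1090 m/s.
At r₂: circular v_c2 = √(μ/r₂) = 5119 m/s; transfer-apogee v_a = √[μ(2/r₂ − 1/a_t)] = 4201 m/s.
Δv₂ = v_c2 − v_a = 917.9 m/s.
Total Δv = Δv₁ + Δv₂ = 2008 m/s.

Δv_total ≈ 2010 m/s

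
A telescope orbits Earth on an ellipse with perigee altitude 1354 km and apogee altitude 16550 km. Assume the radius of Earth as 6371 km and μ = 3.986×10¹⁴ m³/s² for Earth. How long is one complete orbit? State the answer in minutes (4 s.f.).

T ≈ 314.6 minutes

r_p = 6371 + 1354 = 7725.0 km = 7.7250×10⁶ m.
r_a = 6371 + 16550 = 22921 km = 2.2921×10⁷ m.
Semi-major axis a = (r_p + r_a)/2 = (7725.0 + 22921)/2 = 15323 km = 1.532×10⁷ m.
By Kepler's third law T = 2π√(a³/μ) = 2π × 3.004×10³ = 1.888×10⁴ s.
= 314.6 minutes.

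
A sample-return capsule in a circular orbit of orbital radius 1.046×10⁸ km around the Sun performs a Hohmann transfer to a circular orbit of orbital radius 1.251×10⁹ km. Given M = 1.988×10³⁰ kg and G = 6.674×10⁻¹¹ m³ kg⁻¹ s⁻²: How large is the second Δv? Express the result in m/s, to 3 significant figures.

Δv ≈ 6250 m/s

μ = GM = 6.674×10⁻¹¹ × 1.988×10³⁰ = 1.327×10²⁰ m³/s².
r₁ = 1.046×10⁸ km = 1.046×10¹¹ m.
r₂ = 1.251×10⁹ km = 1.251×10¹² m.
Transfer ellipse a_t = (r₁ + r₂)/2 = 6.778×10¹¹ m.
At r₁: circular v_c1 = √(μ/r₁) = 35620 m/s; transfer-perihelion v_p = √[μ(2/r₁ − 1/a_t)] = 48390 m/s.
At r₂: circular v_c2 = √(μ/r₂) = 10300 m/s; transfer-aphelion v_a = √[μ(2/r₂ − 1/a_t)] = 4046 m/s.
Δv₂ = v_c2 − v_a = 6253 m/s.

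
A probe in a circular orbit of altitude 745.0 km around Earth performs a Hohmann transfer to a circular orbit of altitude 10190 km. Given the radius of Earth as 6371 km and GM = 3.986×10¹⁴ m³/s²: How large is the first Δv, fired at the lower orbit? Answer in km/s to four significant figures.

r₁ = 6371 + 745.0 = 7116.0 km = 7.1160×10⁶ m.
r₂ = 6371 + 10190 = 16561 km = 1.6561×10⁷ m.
Transfer ellipse a_t = (r₁ + r₂)/2 = 1.184×10⁷ m.
At r₁: circular v_c1 = √(μ/r₁) = 7484 m/s; transfer-perigee v_p = √[μ(2/r₁ − 1/a_t)] = 8852 m/s.
Δv₁ = v_p − v_c1 = 1368 m/s.
= 1.368 km/s.

Δv ≈ 1.368 km/s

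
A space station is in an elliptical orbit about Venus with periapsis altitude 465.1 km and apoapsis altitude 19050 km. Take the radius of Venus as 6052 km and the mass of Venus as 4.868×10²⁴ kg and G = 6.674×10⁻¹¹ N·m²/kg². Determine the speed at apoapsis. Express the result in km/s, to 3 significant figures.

μ = GM = 6.674×10⁻¹¹ × 4.868×10²⁴ = 3.249×10¹⁴ m³/s².
r_p = 6052 + 465.1 = 6517.1 km = 6.5171×10⁶ m.
r_a = 6052 + 19050 = 25102 km = 2.5102×10⁷ m.
Semi-major axis a = (r_p + r_a)/2 = 15810 km = 1.581×10⁷ m.
Vis-viva: v² = μ(2/r − 1/a) = 3.249×10¹⁴ × (7.967×10⁻⁸ − 6.325×10⁻⁸) = 5.335×10⁶ m²/s².
v = 2310 m/s = 2.310 km/s.

v ≈ 2.31 km/s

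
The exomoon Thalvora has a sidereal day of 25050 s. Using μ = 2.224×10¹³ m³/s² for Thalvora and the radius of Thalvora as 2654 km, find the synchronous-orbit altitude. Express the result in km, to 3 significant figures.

h_sync ≈ 4420 km

A synchronous orbit has period T, so by Kepler's third law a = (μT²/4π²)^(1/3).
μT²/4π² = 2.224×10¹³ × (2.505×10⁴)² / 39.48 = 3.535×10²⁰ m³.
a = 7.071×10⁶ m = 7070.7 km.
Altitude h = a − R = 7070.7 − 2654 = 4416.7 km.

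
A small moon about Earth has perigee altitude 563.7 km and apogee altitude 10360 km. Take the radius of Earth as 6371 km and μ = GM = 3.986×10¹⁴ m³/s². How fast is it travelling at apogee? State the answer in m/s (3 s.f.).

v ≈ 3740 m/s

r_p = 6371 + 563.7 = 6934.7 km = 6.9347×10⁶ m.
r_a = 6371 + 10360 = 16731 km = 1.6731×10⁷ m.
Semi-major axis a = (r_p + r_a)/2 = 11833 km = 1.183×10⁷ m.
Vis-viva: v² = μ(2/r − 1/a) = 3.986×10¹⁴ × (1.195×10⁻⁷ − 8.451×10⁻⁸) = 1.396×10⁷ m²/s².
v = 3737 m/s.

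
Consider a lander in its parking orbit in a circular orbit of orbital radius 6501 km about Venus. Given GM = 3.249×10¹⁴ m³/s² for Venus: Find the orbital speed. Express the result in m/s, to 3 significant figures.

r = 6501 km = 6.501×10⁶ m.
For a circular orbit v = √(μ/r) = √(3.249×10¹⁴ / 6.501×10⁶) = √(4.998×10⁷) = 7069 m/s.

v ≈ 7070 m/s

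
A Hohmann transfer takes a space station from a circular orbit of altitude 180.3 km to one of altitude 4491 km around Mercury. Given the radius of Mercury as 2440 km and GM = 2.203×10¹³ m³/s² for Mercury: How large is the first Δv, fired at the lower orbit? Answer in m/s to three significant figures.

r₁ = 2440 + 180.3 = 2620.3 km = 2.6203×10⁶ m.
r₂ = 2440 + 4491 = 6931.0 km = 6.9310×10⁶ m.
Transfer ellipse a_t = (r₁ + r₂)/2 = 4.776×10⁶ m.
At r₁: circular v_c1 = √(μ/r₁) = 2900 m/s; transfer-periherm v_p = √[μ(2/r₁ − 1/a_t)] = 3493 m/s.
Δv₁ = v_p − v_c1 = 593.6 m/s.

Δv ≈ 594 m/s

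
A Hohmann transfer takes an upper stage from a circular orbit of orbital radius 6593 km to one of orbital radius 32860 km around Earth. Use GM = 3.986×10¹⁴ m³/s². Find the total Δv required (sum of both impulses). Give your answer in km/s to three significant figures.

Δv_total ≈ 3.73 km/s

r₁ = 6593 km = 6.593×10⁶ m.
r₂ = 32860 km = 3.286×10⁷ m.
Transfer ellipse a_t = (r₁ + r₂)/2 = 1.973×10⁷ m.
At r₁: circular v_c1 = √(μ/r₁) = 7775 m/s; transfer-perigee v_p = √[μ(2/r₁ − 1/a_t)] = 10040 m/s.
Δv₁ = v_p − v_c1 = 2260 m/s.
At r₂: circular v_c2 = √(μ/r₂) = 3483 m/s; transfer-apogee v_a = √[μ(2/r₂ − 1/a_t)] = 2013 m/s.
Δv₂ = v_c2 − v_a = 1469 m/s.
Total Δv = Δv₁ + Δv₂ = 3729 m/s = 3.729 km/s.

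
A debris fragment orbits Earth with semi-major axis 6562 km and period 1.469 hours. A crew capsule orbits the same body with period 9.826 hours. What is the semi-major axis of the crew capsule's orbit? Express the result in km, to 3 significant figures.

a₂ ≈ 23300 km

Kepler's third law: a³ ∝ T², so a₂ = a₁ (T₂/T₁)^(2/3).
T₂/T₁ = 6.689, (T₂/T₁)^(2/3) = 3.550.
a₂ = 6562 × 3.550 = 23300 km.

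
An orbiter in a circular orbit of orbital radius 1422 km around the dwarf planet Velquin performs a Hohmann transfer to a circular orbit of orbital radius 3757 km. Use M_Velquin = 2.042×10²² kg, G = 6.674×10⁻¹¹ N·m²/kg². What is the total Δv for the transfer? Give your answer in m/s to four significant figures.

μ = GM = 6.674×10⁻¹¹ × 2.042×10²² = 1.363×10¹² m³/s².
r₁ = 1422 km = 1.422×10⁶ m.
r₂ = 3757 km = 3.757×10⁶ m.
Transfer ellipse a_t = (r₁ + r₂)/2 = 2.590×10⁶ m.
At r₁: circular v_c1 = √(μ/r₁) = 979.0 m/s; transfer-periapsis v_p = √[μ(2/r₁ − 1/a_t)] = 1179 m/s.
Δv₁ = v_p − v_c1 = 200.2 m/s.
At r₂: circular v_c2 = √(μ/r₂) = 602.3 m/s; transfer-apoapsis v_a = √[μ(2/r₂ − 1/a_t)] = 446.3 m/s.
Δv₂ = v_c2 − v_a = 156.0 m/s.
Total Δv = Δv₁ + Δv₂ = 356.2 m/s.

Δv_total ≈ 356.2 m/s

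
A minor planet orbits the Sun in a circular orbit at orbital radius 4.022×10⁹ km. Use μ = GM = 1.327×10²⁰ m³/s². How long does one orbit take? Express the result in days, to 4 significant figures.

r = 4.022×10⁹ km = 4.022×10¹² m.
Kepler's third law: T = 2π√(r³/μ) = 2π√((4.022×10¹²)³ / 1.327×10²⁰).
r³/μ = 4.903×10¹⁷ s², so T = 2π × 7.002×10⁸ = 4.400×10⁹ s.
Converting: 4.400×10⁹ s ÷ 86400 = 50920 days.

T ≈ 50920 days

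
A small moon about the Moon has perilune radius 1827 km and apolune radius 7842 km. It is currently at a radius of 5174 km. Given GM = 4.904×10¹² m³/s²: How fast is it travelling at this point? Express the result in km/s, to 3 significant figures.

v ≈ 0.939 km/s

Semi-major axis a = (r_p + r_a)/2 = 4834.5 km = 4.834×10⁶ m.
Vis-viva: v² = μ(2/r − 1/a) = 4.904×10¹² × (3.865×10⁻⁷ − 2.068×10⁻⁷) = 8.813×10⁵ m²/s².
v = 938.8 m/s = 0.9388 km/s.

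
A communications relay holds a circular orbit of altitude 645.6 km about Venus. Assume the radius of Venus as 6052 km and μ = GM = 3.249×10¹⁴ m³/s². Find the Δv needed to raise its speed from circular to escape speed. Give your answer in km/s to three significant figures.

Δv ≈ 2.88 km/s

r = 6052 + 645.6 = 6697.6 km = 6.6976×10⁶ m.
Circular speed v_c = √(μ/r) = 6965 m/s.
Escape speed v_esc = √(2μ/r) = √2 × v_c = 9850 m/s.
Δv = v_esc − v_c = 2885 m/s = 2.885 km/s.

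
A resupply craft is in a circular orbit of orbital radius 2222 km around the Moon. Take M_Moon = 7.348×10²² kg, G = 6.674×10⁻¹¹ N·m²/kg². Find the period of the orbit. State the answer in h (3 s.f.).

μ = GM = 6.674×10⁻¹¹ × 7.348×10²² = 4.904×10¹² m³/s².
r = 2222 km = 2.222×10⁶ m.
Kepler's third law: T = 2π√(r³/μ) = 2π√((2.222×10⁶)³ / 4.904×10¹²).
r³/μ = 2.237×10⁶ s², so T = 2π × 1.496×10³ = 9.398×10³ s.
Converting: 9.398×10³ s ÷ 3600 = 2.610 h.

T ≈ 2.61 h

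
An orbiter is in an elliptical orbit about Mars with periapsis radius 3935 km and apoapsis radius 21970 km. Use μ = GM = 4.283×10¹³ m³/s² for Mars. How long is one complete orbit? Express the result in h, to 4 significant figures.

Semi-major axis a = (r_p + r_a)/2 = (3935.0 + 21970)/2 = 12952 km = 1.295×10⁷ m.
By Kepler's third law T = 2π√(a³/μ) = 2π × 7.123×10³ = 4.475×10⁴ s.
= 12.43 h.

T ≈ 12.43 h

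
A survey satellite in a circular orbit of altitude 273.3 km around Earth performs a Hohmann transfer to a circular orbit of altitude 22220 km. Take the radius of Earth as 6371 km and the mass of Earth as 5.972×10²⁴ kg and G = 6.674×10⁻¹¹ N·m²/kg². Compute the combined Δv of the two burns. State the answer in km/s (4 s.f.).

Δv_total ≈ 3.562 km/s

μ = GM = 6.674×10⁻¹¹ × 5.972×10²⁴ = 3.986×10¹⁴ m³/s².
r₁ = 6371 + 273.3 = 6644.3 km = 6.6443×10⁶ m.
r₂ = 6371 + 22220 = 28591 km = 2.8591×10⁷ m.
Transfer ellipse a_t = (r₁ + r₂)/2 = 1.762×10⁷ m.
At r₁: circular v_c1 = √(μ/r₁) = 7745 m/s; transfer-perigee v_p = √[μ(2/r₁ − 1/a_t)] = 9867 m/s.
Δv₁ = v_p − v_c1 = 2122 m/s.
At r₂: circular v_c2 = √(μ/r₂) = 3734 m/s; transfer-apogee v_a = √[μ(2/r₂ − 1/a_t)] = 2293 m/s.
Δv₂ = v_c2 − v_a = 1441 m/s.
Total Δv = Δv₁ + Δv₂ = 3562 m/s = 3.562 km/s.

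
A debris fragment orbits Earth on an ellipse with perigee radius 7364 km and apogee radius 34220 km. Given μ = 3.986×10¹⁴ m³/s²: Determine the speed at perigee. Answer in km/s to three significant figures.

v ≈ 9.44 km/s

Semi-major axis a = (r_p + r_a)/2 = 20792 km = 2.079×10⁷ m.
Vis-viva: v² = μ(2/r − 1/a) = 3.986×10¹⁴ × (2.716×10⁻⁷ − 4.810×10⁻⁸) = 8.909×10⁷ m²/s².
v = 9439 m/s = 9.439 km/s.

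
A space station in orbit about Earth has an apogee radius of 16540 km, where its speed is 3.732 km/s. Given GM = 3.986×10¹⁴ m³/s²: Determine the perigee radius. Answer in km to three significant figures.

r_a = 1.654×10⁷ m.
Specific energy ε = v²/2 − μ/r = -1.714×10⁷ J/kg, so a = −μ/(2ε) = 1.163×10⁷ m.
The apsides satisfy r_p + r_a = 2a, so the perigee radius is 2a − r_a = 6.722×10⁶ m = 6722.0 km.

perigee radius ≈ 6720 km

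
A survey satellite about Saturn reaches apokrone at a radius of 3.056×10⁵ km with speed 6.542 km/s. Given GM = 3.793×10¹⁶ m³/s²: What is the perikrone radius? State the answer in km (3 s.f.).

r_a = 3.056×10⁸ m.
Specific energy ε = v²/2 − μ/r = -1.027×10⁸ J/kg, so a = −μ/(2ε) = 1.846×10⁸ m.
The apsides satisfy r_p + r_a = 2a, so the perikrone radius is 2a − r_a = 6.366×10⁷ m = 63665 km.

perikrone radius ≈ 63700 km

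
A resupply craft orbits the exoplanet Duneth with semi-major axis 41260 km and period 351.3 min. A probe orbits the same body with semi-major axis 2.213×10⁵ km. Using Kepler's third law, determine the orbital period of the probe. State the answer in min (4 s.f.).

T₂ ≈ 4364 min

Kepler's third law: T² ∝ a³, so T₂ = T₁ (a₂/a₁)^(3/2).
a₂/a₁ = 5.364, (a₂/a₁)^(3/2) = 12.42.
T₂ = 351.3 × 12.42 = 4364 min.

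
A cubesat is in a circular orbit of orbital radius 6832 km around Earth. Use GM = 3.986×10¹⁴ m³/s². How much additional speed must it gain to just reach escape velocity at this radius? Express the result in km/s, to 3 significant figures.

Δv ≈ 3.16 km/s

r = 6832 km = 6.832×10⁶ m.
Circular speed v_c = √(μ/r) = 7638 m/s.
Escape speed v_esc = √(2μ/r) = √2 × v_c = 10800 m/s.
Δv = v_esc − v_c = 3164 m/s = 3.164 km/s.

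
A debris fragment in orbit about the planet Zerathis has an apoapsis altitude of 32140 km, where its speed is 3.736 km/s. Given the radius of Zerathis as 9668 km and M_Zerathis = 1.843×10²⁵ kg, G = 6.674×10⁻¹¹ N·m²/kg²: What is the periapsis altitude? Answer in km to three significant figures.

periapsis altitude ≈ 3330 km

μ = GM = 6.674×10⁻¹¹ × 1.843×10²⁵ = 1.230×10¹⁵ m³/s².
r_a = 9668 + 32140 = 41808 km = 4.181×10⁷ m.
Specific energy ε = v²/2 − μ/r = -2.244×10⁷ J/kg, so a = −μ/(2ε) = 2.740×10⁷ m.
The apsides satisfy r_p + r_a = 2a, so the periapsis radius is 2a − r_a = 1.300×10⁷ m = 13001 km.
Periapsis altitude = 13001 − 9668 = 3333.3 km.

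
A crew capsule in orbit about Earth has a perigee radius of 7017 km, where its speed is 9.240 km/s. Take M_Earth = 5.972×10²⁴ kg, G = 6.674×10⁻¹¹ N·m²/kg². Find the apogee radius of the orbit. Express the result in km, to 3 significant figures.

μ = GM = 6.674×10⁻¹¹ × 5.972×10²⁴ = 3.986×10¹⁴ m³/s².
r_p = 7.017×10⁶ m.
Specific energy ε = v²/2 − μ/r = -1.411×10⁷ J/kg, so a = −μ/(2ε) = 1.412×10⁷ m.
The apsides satisfy r_p + r_a = 2a, so the apogee radius is 2a − r_p = 2.123×10⁷ m = 21226 km.

apogee radius ≈ 21200 km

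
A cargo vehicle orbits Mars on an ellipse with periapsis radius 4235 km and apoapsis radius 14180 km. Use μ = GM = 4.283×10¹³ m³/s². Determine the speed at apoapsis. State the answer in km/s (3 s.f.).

Semi-major axis a = (r_p + r_a)/2 = 9207.5 km = 9.208×10⁶ m.
Vis-viva: v² = μ(2/r − 1/a) = 4.283×10¹³ × (1.410×10⁻⁷ − 1.086×10⁻⁷) = 1.389×10⁶ m²/s².
v = 1179 m/s = 1.179 km/s.

v ≈ 1.18 km/s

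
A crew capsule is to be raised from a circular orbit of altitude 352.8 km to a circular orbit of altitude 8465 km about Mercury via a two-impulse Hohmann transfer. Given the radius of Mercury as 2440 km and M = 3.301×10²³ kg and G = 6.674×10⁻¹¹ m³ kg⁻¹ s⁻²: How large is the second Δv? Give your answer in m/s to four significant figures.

Δv ≈ 513.7 m/s

μ = GM = 6.674×10⁻¹¹ × 3.301×10²³ = 2.203×10¹³ m³/s².
r₁ = 2440 + 352.8 = 2792.8 km = 2.7928×10⁶ m.
r₂ = 2440 + 8465 = 10905 km = 1.0905×10⁷ m.
Transfer ellipse a_t = (r₁ + r₂)/2 = 6.849×10⁶ m.
At r₁: circular v_c1 = √(μ/r₁) = 2809 m/s; transfer-periherm v_p = √[μ(2/r₁ − 1/a_t)] = 3544 m/s.
At r₂: circular v_c2 = √(μ/r₂) = 1421 m/s; transfer-apoherm v_a = √[μ(2/r₂ − 1/a_t)] = 907.6 m/s.
Δv₂ = v_c2 − v_a = 513.7 m/s.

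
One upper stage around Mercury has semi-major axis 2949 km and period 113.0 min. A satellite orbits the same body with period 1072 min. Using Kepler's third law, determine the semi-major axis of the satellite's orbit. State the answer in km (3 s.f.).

a₂ ≈ 13200 km

Kepler's third law: a³ ∝ T², so a₂ = a₁ (T₂/T₁)^(2/3).
T₂/T₁ = 9.487, (T₂/T₁)^(2/3) = 4.481.
a₂ = 2949 × 4.481 = 13220 km.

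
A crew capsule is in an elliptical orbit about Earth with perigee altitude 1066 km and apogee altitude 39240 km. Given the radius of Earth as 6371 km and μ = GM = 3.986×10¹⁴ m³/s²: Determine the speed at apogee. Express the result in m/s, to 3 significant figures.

r_p = 6371 + 1066 = 7437.0 km = 7.4370×10⁶ m.
r_a = 6371 + 39240 = 45611 km = 4.5611×10⁷ m.
Semi-major axis a = (r_p + r_a)/2 = 26524 km = 2.652×10⁷ m.
Vis-viva: v² = μ(2/r − 1/a) = 3.986×10¹⁴ × (4.385×10⁻⁸ − 3.770×10⁻⁸) = 2.450×10⁶ m²/s².
v = 1565 m/s.

v ≈ 1570 m/s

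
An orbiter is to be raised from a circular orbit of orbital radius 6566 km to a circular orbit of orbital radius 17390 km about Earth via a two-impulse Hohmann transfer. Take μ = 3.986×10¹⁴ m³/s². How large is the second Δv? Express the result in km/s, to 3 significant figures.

r₁ = 6566 km = 6.566×10⁶ m.
r₂ = 17390 km = 1.739×10⁷ m.
Transfer ellipse a_t = (r₁ + r₂)/2 = 1.198×10⁷ m.
At r₁: circular v_c1 = √(μ/r₁) = 7791 m/s; transfer-perigee v_p = √[μ(2/r₁ − 1/a_t)] = 9388 m/s.
At r₂: circular v_c2 = √(μ/r₂) = 4788 m/s; transfer-apogee v_a = √[μ(2/r₂ − 1/a_t)] = 3545 m/s.
Δv₂ = v_c2 − v_a = 1243 m/s.
= 1.243 km/s.

Δv ≈ 1.24 km/s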